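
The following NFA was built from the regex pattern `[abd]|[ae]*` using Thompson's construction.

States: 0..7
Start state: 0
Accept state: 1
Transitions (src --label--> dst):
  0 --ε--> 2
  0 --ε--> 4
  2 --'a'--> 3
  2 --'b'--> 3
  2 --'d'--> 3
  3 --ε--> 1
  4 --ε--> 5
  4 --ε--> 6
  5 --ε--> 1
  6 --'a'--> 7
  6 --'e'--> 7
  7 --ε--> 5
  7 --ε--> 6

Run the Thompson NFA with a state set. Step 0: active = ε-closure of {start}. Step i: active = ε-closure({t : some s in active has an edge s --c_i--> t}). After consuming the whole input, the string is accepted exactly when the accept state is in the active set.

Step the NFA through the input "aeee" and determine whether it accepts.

Answer: ACCEPT

Trace:
start: ε-closure({0}) = {0,1,2,4,5,6}
'a' @ 1: {1,3,5,6,7}  (accept∈set)
'e' @ 2: {1,5,6,7}  (accept∈set)
'e' @ 3: {1,5,6,7}  (accept∈set)
'e' @ 4: {1,5,6,7}  (accept∈set)
after full input: {1,5,6,7}  (accept=1 in)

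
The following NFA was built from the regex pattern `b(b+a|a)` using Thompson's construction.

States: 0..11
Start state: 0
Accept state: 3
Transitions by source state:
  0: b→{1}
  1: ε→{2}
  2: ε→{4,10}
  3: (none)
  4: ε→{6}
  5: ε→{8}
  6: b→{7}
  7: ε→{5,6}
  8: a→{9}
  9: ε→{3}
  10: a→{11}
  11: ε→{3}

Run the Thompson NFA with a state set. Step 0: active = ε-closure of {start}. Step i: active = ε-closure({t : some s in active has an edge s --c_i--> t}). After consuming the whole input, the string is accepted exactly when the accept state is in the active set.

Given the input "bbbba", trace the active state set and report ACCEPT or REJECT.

Answer: ACCEPT

Trace:
start: ε-closure({0}) = {0}
'b' @ 1: {1,2,4,6,10}
'b' @ 2: {5,6,7,8}
'b' @ 3: {5,6,7,8}
'b' @ 4: {5,6,7,8}
'a' @ 5: {3,9}  ✓accept
final: {3,9}; accept 3 in set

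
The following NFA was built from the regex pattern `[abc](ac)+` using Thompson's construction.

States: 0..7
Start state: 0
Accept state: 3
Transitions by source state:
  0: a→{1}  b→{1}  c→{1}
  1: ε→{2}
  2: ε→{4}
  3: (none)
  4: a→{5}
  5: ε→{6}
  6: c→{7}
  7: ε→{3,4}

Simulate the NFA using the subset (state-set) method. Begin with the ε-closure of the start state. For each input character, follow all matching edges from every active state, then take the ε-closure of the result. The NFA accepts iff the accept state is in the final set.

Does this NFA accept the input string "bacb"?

Answer: REJECT

Trace:
initial (ε-close {0}): {0}
'b' @ 1: {1,2,4}
'a' @ 2: {5,6}
'c' @ 3: {3,4,7}  [accepting]
'b' @ 4: {}  — dead — no transitions
end set {} — state 3 not in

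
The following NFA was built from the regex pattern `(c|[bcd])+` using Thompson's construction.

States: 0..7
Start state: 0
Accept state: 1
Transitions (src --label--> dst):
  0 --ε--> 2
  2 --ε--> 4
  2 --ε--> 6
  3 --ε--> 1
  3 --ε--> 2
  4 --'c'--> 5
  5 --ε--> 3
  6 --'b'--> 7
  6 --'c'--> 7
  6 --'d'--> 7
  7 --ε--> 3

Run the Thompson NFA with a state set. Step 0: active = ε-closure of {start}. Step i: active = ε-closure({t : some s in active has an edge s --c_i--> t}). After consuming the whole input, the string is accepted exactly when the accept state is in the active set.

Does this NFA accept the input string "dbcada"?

start: ε-closure({0}) = {0,2,4,6}
'd' @ 1: {1,2,3,4,6,7}  (accept∈set)
'b' @ 2: {1,2,3,4,6,7}  (accept∈set)
'c' @ 3: {1,2,3,4,5,6,7}  (accept∈set)
'a' @ 4: {}  — state set empty
rest 'da' ignored (set empty)
final: {}; accept 1 not in set

Answer: REJECT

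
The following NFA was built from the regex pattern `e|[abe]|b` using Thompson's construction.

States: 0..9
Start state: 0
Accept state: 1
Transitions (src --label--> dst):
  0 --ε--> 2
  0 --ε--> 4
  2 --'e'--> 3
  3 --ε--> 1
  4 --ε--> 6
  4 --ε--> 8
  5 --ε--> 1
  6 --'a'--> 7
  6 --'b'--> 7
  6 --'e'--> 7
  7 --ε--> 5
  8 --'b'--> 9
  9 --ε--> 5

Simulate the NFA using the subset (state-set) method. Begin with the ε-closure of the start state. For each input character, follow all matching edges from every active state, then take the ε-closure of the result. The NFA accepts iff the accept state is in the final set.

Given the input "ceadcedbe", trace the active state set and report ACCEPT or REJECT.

Answer: REJECT

Derivation:
start: ε-closure({0}) = {0,2,4,6,8}
'c' @ 1: {}  — dead — no transitions
rest 'eadcedbe' ignored (set empty)
final: {}; accept 1 not in set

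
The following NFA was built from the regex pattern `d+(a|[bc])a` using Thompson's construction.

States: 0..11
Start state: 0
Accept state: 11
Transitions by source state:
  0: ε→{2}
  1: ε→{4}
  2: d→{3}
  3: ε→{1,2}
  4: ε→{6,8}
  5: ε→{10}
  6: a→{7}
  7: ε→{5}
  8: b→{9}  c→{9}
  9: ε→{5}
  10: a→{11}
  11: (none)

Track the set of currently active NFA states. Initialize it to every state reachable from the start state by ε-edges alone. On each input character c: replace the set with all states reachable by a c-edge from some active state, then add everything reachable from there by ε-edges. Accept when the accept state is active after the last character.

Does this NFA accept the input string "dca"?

Answer: ACCEPT

Steps:
S₀ = ε-closure({0}) = {0,2}
'd' @ 1: {1,2,3,4,6,8}
'c' @ 2: {5,9,10}
'a' @ 3: {11}  ✓accept
final: {11}; accept 11 in set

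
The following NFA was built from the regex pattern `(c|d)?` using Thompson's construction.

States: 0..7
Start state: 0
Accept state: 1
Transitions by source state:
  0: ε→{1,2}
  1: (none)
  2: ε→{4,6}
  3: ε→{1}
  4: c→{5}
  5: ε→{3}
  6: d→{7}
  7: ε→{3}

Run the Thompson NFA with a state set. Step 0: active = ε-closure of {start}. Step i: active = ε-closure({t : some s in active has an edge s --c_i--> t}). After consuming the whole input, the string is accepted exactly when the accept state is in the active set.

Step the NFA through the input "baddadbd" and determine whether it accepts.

Answer: REJECT

Trace:
start: ε-closure({0}) = {0,1,2,4,6}
'b' @ 1: {}  — dead — no transitions
rest 'addadbd' ignored (set empty)
final: {}; accept 1 not in set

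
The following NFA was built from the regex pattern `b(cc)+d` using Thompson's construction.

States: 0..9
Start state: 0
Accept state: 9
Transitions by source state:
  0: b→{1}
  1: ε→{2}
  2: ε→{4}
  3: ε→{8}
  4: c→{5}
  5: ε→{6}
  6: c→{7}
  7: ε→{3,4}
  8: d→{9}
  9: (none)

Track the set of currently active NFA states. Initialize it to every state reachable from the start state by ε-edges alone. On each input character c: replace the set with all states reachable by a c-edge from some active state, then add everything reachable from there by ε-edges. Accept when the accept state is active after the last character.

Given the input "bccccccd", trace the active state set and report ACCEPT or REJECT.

Answer: ACCEPT

Derivation:
start: ε-closure({0}) = {0}
'b' @ 1: {1,2,4}
'c' @ 2: {5,6}
'c' @ 3: {3,4,7,8}
'c' @ 4: {5,6}
'c' @ 5: {3,4,7,8}
'c' @ 6: {5,6}
'c' @ 7: {3,4,7,8}
'd' @ 8: {9}  (accept∈set)
end set {9} — state 9 in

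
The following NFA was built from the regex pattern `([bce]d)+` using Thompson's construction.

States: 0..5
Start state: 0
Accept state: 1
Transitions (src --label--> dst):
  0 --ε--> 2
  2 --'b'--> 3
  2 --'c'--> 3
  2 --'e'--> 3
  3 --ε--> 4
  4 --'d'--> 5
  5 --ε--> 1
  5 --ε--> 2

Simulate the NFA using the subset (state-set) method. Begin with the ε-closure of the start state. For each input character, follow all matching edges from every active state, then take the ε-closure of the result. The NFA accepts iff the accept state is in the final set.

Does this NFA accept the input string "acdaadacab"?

S₀ = ε-closure({0}) = {0,2}
'a' @ 1: {}  — state set empty
rest 'cdaadacab' ignored (set empty)
end set {} — state 1 not in

Answer: REJECT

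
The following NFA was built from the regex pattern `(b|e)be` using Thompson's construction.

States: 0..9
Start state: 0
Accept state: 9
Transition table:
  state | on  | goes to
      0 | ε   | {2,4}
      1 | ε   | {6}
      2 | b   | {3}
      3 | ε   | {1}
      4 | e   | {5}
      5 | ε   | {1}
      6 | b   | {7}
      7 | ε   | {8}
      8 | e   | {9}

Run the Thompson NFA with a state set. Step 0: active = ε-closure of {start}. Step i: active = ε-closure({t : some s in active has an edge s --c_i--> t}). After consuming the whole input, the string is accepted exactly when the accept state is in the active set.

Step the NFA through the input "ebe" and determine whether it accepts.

Answer: ACCEPT

Steps:
initial (ε-close {0}): {0,2,4}
'e' @ 1: {1,5,6}
'b' @ 2: {7,8}
'e' @ 3: {9}  [accepting]
after full input: {9}  (accept=9 in)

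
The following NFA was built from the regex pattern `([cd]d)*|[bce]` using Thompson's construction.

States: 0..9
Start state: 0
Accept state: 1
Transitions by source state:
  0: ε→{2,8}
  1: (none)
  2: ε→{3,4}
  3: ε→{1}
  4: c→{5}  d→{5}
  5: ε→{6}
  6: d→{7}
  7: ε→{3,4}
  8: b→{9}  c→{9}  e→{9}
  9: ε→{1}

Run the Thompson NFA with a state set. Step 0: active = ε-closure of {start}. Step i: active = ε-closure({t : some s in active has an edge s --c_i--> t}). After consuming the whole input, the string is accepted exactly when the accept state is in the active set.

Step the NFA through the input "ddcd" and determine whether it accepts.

Answer: ACCEPT

Trace:
S₀ = ε-closure({0}) = {0,1,2,3,4,8}
'd' @ 1: {5,6}
'd' @ 2: {1,3,4,7}  [accepting]
'c' @ 3: {5,6}
'd' @ 4: {1,3,4,7}  [accepting]
final: {1,3,4,7}; accept 1 in set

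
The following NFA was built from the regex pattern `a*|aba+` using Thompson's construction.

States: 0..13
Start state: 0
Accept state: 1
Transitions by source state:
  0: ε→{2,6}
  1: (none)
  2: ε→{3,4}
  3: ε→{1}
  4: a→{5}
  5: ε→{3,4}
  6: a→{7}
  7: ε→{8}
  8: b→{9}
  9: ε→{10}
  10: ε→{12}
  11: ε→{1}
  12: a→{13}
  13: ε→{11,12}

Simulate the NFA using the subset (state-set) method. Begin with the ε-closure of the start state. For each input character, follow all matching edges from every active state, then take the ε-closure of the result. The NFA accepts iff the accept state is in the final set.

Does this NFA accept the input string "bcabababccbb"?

Answer: REJECT

Trace:
S₀ = ε-closure({0}) = {0,1,2,3,4,6}
'b' @ 1: {}  — dead — no transitions
rest 'cabababccbb' ignored (set empty)
after full input: {}  (accept=1 not in)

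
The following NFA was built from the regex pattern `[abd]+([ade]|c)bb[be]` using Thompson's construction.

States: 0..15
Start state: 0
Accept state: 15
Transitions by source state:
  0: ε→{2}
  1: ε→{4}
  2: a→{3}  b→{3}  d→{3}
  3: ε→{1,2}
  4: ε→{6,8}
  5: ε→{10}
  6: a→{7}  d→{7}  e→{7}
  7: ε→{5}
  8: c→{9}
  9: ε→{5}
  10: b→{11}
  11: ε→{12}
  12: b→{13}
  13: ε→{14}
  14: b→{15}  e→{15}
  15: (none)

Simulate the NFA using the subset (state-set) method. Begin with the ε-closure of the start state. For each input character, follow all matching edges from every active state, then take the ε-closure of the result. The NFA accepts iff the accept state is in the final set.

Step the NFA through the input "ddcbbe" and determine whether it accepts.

initial (ε-close {0}): {0,2}
'd' @ 1: {1,2,3,4,6,8}
'd' @ 2: {1,2,3,4,5,6,7,8,10}
'c' @ 3: {5,9,10}
'b' @ 4: {11,12}
'b' @ 5: {13,14}
'e' @ 6: {15}  (accept∈set)
end set {15} — state 15 in

Answer: ACCEPT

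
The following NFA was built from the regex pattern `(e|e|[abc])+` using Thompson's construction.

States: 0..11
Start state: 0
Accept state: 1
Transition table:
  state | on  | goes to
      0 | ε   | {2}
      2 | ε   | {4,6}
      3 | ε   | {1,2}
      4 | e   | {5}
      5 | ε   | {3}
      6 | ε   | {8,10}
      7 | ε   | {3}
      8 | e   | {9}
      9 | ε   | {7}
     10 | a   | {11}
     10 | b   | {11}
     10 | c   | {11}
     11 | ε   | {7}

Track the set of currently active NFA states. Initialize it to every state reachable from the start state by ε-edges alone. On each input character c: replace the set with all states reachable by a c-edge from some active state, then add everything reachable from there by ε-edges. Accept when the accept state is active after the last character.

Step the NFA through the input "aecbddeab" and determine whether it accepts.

Answer: REJECT

Trace:
initial (ε-close {0}): {0,2,4,6,8,10}
'a' @ 1: {1,2,3,4,6,7,8,10,11}  [accepting]
'e' @ 2: {1,2,3,4,5,6,7,8,9,10}  [accepting]
'c' @ 3: {1,2,3,4,6,7,8,10,11}  [accepting]
'b' @ 4: {1,2,3,4,6,7,8,10,11}  [accepting]
'd' @ 5: {}  — no active states
rest 'deab' ignored (set empty)
final: {}; accept 1 not in set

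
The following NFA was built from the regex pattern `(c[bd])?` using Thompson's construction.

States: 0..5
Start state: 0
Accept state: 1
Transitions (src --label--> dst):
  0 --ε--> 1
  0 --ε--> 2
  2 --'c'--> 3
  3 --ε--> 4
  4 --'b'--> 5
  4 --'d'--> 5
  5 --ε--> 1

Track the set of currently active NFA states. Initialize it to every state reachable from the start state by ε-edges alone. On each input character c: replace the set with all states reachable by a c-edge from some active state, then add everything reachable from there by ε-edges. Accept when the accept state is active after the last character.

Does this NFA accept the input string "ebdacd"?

Answer: REJECT

Steps:
initial (ε-close {0}): {0,1,2}
'e' @ 1: {}  — dead — no transitions
rest 'bdacd' ignored (set empty)
end set {} — state 1 not in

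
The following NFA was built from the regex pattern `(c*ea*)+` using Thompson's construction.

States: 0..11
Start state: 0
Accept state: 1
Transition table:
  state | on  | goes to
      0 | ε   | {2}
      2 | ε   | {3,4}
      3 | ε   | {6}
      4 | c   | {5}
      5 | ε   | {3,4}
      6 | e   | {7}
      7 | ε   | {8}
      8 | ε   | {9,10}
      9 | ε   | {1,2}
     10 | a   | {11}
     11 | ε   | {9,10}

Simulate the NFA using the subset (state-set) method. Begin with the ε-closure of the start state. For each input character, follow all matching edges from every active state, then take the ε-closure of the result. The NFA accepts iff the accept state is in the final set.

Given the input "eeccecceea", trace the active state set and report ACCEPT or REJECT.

start: ε-closure({0}) = {0,2,3,4,6}
'e' @ 1: {1,2,3,4,6,7,8,9,10}  (accept∈set)
'e' @ 2: {1,2,3,4,6,7,8,9,10}  (accept∈set)
'c' @ 3: {3,4,5,6}
'c' @ 4: {3,4,5,6}
'e' @ 5: {1,2,3,4,6,7,8,9,10}  (accept∈set)
'c' @ 6: {3,4,5,6}
'c' @ 7: {3,4,5,6}
'e' @ 8: {1,2,3,4,6,7,8,9,10}  (accept∈set)
'e' @ 9: {1,2,3,4,6,7,8,9,10}  (accept∈set)
'a' @ 10: {1,2,3,4,6,9,10,11}  (accept∈set)
end set {1,2,3,4,6,9,10,11} — state 1 in

Answer: ACCEPT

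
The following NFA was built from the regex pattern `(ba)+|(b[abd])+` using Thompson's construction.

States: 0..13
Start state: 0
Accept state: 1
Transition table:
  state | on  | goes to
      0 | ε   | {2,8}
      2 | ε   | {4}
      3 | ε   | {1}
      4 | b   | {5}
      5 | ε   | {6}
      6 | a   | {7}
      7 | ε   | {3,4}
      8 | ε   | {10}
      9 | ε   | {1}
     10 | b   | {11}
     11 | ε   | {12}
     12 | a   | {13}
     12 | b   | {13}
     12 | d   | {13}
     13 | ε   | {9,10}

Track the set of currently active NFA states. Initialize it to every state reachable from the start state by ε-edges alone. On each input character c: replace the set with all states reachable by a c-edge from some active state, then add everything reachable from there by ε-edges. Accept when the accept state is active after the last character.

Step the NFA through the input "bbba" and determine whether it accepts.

start: ε-closure({0}) = {0,2,4,8,10}
'b' @ 1: {5,6,11,12}
'b' @ 2: {1,9,10,13}  [accepting]
'b' @ 3: {11,12}
'a' @ 4: {1,9,10,13}  [accepting]
after full input: {1,9,10,13}  (accept=1 in)

Answer: ACCEPT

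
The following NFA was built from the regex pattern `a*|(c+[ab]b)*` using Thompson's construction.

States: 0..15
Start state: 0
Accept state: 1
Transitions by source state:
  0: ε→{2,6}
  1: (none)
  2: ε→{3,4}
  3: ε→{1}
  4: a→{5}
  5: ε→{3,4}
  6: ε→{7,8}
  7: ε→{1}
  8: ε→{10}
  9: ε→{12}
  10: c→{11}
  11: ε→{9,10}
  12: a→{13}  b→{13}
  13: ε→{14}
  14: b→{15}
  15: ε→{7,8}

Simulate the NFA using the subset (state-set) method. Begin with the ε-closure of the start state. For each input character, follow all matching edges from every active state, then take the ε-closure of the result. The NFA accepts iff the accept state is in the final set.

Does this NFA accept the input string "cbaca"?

Answer: REJECT

Steps:
S₀ = ε-closure({0}) = {0,1,2,3,4,6,7,8,10}
'c' @ 1: {9,10,11,12}
'b' @ 2: {13,14}
'a' @ 3: {}  — no active states
rest 'ca' ignored (set empty)
after full input: {}  (accept=1 not in)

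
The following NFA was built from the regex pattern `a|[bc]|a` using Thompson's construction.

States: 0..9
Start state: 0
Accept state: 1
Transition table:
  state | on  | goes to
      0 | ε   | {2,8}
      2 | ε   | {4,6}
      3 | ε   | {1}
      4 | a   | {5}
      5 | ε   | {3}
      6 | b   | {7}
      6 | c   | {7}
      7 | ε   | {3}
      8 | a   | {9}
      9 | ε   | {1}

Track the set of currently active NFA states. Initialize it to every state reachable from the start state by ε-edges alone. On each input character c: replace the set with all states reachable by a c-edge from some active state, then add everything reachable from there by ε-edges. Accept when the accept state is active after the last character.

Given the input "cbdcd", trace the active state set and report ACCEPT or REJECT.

Answer: REJECT

Trace:
S₀ = ε-closure({0}) = {0,2,4,6,8}
'c' @ 1: {1,3,7}  ✓accept
'b' @ 2: {}  — no active states
rest 'dcd' ignored (set empty)
final: {}; accept 1 not in set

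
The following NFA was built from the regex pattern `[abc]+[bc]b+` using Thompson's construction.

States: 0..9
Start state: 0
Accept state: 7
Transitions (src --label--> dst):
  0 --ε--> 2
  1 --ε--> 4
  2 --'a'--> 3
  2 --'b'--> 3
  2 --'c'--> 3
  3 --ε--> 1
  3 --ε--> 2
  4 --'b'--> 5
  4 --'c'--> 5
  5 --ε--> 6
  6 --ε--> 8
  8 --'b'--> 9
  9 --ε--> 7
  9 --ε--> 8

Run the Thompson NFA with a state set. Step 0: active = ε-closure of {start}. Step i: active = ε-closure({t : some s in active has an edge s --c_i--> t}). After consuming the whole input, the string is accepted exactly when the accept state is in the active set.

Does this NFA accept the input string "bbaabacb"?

initial (ε-close {0}): {0,2}
'b' @ 1: {1,2,3,4}
'b' @ 2: {1,2,3,4,5,6,8}
'a' @ 3: {1,2,3,4}
'a' @ 4: {1,2,3,4}
'b' @ 5: {1,2,3,4,5,6,8}
'a' @ 6: {1,2,3,4}
'c' @ 7: {1,2,3,4,5,6,8}
'b' @ 8: {1,2,3,4,5,6,7,8,9}  (accept∈set)
end set {1,2,3,4,5,6,7,8,9} — state 7 in

Answer: ACCEPT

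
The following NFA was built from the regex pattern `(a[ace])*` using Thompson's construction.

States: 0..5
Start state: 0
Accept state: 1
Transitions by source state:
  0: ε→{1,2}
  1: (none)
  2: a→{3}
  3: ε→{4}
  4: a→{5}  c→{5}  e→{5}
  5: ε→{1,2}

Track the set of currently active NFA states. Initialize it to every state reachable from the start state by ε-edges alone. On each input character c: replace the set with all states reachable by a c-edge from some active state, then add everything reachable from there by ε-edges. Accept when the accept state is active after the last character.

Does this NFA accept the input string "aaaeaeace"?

start: ε-closure({0}) = {0,1,2}
'a' @ 1: {3,4}
'a' @ 2: {1,2,5}  ✓accept
'a' @ 3: {3,4}
'e' @ 4: {1,2,5}  ✓accept
'a' @ 5: {3,4}
'e' @ 6: {1,2,5}  ✓accept
'a' @ 7: {3,4}
'c' @ 8: {1,2,5}  ✓accept
'e' @ 9: {}  — no active states
final: {}; accept 1 not in set

Answer: REJECT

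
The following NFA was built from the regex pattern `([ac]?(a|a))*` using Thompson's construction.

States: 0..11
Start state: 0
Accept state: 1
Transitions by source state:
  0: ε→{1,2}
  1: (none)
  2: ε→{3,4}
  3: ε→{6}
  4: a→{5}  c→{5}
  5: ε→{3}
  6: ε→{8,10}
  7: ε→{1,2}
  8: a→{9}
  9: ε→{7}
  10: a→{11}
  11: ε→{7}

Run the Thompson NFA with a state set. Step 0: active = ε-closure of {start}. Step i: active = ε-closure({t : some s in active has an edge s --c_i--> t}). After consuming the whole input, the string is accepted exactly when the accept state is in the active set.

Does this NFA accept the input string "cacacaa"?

start: ε-closure({0}) = {0,1,2,3,4,6,8,10}
'c' @ 1: {3,5,6,8,10}
'a' @ 2: {1,2,3,4,6,7,8,9,10,11}  (accept∈set)
'c' @ 3: {3,5,6,8,10}
'a' @ 4: {1,2,3,4,6,7,8,9,10,11}  (accept∈set)
'c' @ 5: {3,5,6,8,10}
'a' @ 6: {1,2,3,4,6,7,8,9,10,11}  (accept∈set)
'a' @ 7: {1,2,3,4,5,6,7,8,9,10,11}  (accept∈set)
end set {1,2,3,4,5,6,7,8,9,10,11} — state 1 in

Answer: ACCEPT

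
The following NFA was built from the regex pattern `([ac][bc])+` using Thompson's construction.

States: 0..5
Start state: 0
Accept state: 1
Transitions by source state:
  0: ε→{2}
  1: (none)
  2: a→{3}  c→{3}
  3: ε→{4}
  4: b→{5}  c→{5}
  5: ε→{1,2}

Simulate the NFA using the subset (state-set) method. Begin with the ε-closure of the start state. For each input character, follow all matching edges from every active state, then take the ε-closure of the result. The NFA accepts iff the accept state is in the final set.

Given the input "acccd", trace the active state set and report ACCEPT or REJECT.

S₀ = ε-closure({0}) = {0,2}
'a' @ 1: {3,4}
'c' @ 2: {1,2,5}  ✓accept
'c' @ 3: {3,4}
'c' @ 4: {1,2,5}  ✓accept
'd' @ 5: {}  — no active states
end set {} — state 1 not in

Answer: REJECT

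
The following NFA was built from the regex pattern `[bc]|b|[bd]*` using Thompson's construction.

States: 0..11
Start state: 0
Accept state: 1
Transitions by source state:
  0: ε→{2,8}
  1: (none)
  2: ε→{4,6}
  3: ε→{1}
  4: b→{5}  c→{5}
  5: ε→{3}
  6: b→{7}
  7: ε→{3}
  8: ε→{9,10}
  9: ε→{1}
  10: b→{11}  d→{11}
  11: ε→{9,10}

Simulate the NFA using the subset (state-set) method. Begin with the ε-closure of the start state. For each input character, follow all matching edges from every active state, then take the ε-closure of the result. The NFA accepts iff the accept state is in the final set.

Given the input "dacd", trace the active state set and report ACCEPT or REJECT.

S₀ = ε-closure({0}) = {0,1,2,4,6,8,9,10}
'd' @ 1: {1,9,10,11}  [accepting]
'a' @ 2: {}  — dead — no transitions
rest 'cd' ignored (set empty)
end set {} — state 1 not in

Answer: REJECT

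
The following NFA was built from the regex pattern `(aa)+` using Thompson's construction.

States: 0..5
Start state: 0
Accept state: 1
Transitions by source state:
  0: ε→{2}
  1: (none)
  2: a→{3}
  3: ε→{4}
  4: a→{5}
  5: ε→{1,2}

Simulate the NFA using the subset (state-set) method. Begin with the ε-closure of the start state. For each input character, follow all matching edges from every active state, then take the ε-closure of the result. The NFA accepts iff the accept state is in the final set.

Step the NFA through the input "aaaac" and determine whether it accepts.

initial (ε-close {0}): {0,2}
'a' @ 1: {3,4}
'a' @ 2: {1,2,5}  (accept∈set)
'a' @ 3: {3,4}
'a' @ 4: {1,2,5}  (accept∈set)
'c' @ 5: {}  — no active states
final: {}; accept 1 not in set

Answer: REJECT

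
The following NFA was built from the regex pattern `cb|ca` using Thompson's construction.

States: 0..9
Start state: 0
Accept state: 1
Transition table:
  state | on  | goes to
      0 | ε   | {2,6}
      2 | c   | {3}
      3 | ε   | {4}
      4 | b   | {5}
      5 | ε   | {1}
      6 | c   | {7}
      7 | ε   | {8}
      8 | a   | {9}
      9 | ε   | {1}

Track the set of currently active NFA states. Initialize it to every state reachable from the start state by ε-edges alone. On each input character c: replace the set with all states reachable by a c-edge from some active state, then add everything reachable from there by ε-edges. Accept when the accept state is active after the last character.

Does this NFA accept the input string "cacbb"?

start: ε-closure({0}) = {0,2,6}
'c' @ 1: {3,4,7,8}
'a' @ 2: {1,9}  ✓accept
'c' @ 3: {}  — state set empty
rest 'bb' ignored (set empty)
after full input: {}  (accept=1 not in)

Answer: REJECT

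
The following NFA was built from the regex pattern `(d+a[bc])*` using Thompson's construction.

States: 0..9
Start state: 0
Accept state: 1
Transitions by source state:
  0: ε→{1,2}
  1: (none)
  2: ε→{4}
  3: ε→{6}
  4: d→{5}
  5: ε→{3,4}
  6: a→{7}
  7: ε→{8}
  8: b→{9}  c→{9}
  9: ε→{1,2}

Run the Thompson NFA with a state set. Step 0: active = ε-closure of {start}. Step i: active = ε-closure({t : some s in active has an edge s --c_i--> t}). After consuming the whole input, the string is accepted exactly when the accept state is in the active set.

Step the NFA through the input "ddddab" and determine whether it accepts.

start: ε-closure({0}) = {0,1,2,4}
'd' @ 1: {3,4,5,6}
'd' @ 2: {3,4,5,6}
'd' @ 3: {3,4,5,6}
'd' @ 4: {3,4,5,6}
'a' @ 5: {7,8}
'b' @ 6: {1,2,4,9}  [accepting]
after full input: {1,2,4,9}  (accept=1 in)

Answer: ACCEPT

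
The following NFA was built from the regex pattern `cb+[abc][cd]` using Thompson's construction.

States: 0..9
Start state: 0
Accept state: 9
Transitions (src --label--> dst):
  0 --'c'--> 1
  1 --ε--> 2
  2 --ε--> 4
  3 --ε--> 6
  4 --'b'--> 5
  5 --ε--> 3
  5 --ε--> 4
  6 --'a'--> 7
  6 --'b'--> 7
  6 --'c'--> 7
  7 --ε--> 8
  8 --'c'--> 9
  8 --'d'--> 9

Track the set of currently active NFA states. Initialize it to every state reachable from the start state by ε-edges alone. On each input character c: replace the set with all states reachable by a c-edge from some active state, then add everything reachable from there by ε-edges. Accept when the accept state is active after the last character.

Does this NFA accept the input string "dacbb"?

initial (ε-close {0}): {0}
'd' @ 1: {}  — dead — no transitions
rest 'acbb' ignored (set empty)
after full input: {}  (accept=9 not in)

Answer: REJECT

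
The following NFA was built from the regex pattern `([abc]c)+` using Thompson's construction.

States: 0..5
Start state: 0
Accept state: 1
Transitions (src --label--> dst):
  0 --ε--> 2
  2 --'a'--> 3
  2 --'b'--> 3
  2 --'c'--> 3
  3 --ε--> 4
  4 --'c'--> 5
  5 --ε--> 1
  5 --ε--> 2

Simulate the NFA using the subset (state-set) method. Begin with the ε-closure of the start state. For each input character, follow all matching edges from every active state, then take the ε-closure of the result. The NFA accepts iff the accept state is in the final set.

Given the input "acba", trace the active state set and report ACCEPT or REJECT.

initial (ε-close {0}): {0,2}
'a' @ 1: {3,4}
'c' @ 2: {1,2,5}  [accepting]
'b' @ 3: {3,4}
'a' @ 4: {}  — no active states
end set {} — state 1 not in

Answer: REJECT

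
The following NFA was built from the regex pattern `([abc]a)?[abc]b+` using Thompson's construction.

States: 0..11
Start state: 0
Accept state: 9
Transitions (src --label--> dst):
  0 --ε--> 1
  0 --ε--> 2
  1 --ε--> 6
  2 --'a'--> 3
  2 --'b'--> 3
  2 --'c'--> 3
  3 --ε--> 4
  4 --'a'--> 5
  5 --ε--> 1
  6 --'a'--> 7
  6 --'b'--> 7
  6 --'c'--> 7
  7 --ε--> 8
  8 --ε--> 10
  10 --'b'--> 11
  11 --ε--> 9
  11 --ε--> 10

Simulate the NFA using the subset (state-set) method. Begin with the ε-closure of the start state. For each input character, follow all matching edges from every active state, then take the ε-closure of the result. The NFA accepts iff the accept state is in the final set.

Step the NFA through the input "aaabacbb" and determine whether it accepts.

start: ε-closure({0}) = {0,1,2,6}
'a' @ 1: {3,4,7,8,10}
'a' @ 2: {1,5,6}
'a' @ 3: {7,8,10}
'b' @ 4: {9,10,11}  (accept∈set)
'a' @ 5: {}  — no active states
rest 'cbb' ignored (set empty)
after full input: {}  (accept=9 not in)

Answer: REJECT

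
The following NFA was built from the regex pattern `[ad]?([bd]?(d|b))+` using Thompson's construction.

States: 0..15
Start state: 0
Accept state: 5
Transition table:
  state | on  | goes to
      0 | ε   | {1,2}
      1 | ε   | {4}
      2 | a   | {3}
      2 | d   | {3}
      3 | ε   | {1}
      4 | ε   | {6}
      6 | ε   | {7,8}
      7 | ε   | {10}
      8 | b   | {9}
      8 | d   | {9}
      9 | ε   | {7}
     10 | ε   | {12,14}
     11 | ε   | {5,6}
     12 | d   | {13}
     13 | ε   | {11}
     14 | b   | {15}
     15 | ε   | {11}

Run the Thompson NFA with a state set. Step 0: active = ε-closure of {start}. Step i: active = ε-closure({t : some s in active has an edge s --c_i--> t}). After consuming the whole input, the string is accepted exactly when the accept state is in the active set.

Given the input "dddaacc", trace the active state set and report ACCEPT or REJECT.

Answer: REJECT

Derivation:
start: ε-closure({0}) = {0,1,2,4,6,7,8,10,12,14}
'd' @ 1: {1,3,4,5,6,7,8,9,10,11,12,13,14}  (accept∈set)
'd' @ 2: {5,6,7,8,9,10,11,12,13,14}  (accept∈set)
'd' @ 3: {5,6,7,8,9,10,11,12,13,14}  (accept∈set)
'a' @ 4: {}  — state set empty
rest 'acc' ignored (set empty)
after full input: {}  (accept=5 not in)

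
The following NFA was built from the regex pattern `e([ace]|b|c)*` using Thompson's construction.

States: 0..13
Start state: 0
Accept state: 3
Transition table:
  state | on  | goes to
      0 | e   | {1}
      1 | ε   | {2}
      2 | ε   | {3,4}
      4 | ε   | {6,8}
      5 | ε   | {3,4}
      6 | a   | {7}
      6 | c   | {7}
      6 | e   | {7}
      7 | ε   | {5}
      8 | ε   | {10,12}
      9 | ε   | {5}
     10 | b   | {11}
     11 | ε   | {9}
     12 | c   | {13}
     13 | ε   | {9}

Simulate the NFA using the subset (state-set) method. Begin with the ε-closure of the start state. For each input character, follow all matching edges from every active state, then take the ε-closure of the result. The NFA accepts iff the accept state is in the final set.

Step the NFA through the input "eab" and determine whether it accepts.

S₀ = ε-closure({0}) = {0}
'e' @ 1: {1,2,3,4,6,8,10,12}  (accept∈set)
'a' @ 2: {3,4,5,6,7,8,10,12}  (accept∈set)
'b' @ 3: {3,4,5,6,8,9,10,11,12}  (accept∈set)
final: {3,4,5,6,8,9,10,11,12}; accept 3 in set

Answer: ACCEPT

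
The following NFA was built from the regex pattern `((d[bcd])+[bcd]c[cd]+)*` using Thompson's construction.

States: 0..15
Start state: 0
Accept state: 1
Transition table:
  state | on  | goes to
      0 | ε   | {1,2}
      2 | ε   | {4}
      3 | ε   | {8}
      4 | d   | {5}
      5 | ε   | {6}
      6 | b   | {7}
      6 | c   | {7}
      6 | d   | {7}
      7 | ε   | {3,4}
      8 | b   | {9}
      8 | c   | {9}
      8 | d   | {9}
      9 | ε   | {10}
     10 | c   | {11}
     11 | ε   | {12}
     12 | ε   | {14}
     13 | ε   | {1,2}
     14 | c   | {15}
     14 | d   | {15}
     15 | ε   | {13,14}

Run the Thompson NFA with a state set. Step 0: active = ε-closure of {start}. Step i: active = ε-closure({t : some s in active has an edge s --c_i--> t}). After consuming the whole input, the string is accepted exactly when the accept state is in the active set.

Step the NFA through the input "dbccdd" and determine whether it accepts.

S₀ = ε-closure({0}) = {0,1,2,4}
'd' @ 1: {5,6}
'b' @ 2: {3,4,7,8}
'c' @ 3: {9,10}
'c' @ 4: {11,12,14}
'd' @ 5: {1,2,4,13,14,15}  ✓accept
'd' @ 6: {1,2,4,5,6,13,14,15}  ✓accept
after full input: {1,2,4,5,6,13,14,15}  (accept=1 in)

Answer: ACCEPT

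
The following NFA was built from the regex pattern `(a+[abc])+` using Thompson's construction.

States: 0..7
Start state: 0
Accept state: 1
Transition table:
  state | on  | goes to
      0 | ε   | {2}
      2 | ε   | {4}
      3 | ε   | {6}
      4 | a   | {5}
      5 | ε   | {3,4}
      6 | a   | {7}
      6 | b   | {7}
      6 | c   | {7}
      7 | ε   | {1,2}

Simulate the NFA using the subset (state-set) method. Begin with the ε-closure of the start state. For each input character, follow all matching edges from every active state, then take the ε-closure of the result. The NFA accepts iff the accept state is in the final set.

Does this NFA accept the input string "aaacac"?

Answer: ACCEPT

Steps:
start: ε-closure({0}) = {0,2,4}
'a' @ 1: {3,4,5,6}
'a' @ 2: {1,2,3,4,5,6,7}  [accepting]
'a' @ 3: {1,2,3,4,5,6,7}  [accepting]
'c' @ 4: {1,2,4,7}  [accepting]
'a' @ 5: {3,4,5,6}
'c' @ 6: {1,2,4,7}  [accepting]
end set {1,2,4,7} — state 1 in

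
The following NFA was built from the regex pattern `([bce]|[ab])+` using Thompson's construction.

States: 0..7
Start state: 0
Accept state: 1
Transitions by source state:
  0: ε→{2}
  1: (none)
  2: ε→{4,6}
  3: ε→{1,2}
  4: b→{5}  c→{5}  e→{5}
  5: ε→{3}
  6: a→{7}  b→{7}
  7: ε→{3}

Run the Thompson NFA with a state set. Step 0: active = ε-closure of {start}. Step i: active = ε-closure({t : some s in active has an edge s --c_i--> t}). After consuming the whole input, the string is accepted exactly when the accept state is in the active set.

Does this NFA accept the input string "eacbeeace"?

S₀ = ε-closure({0}) = {0,2,4,6}
'e' @ 1: {1,2,3,4,5,6}  [accepting]
'a' @ 2: {1,2,3,4,6,7}  [accepting]
'c' @ 3: {1,2,3,4,5,6}  [accepting]
'b' @ 4: {1,2,3,4,5,6,7}  [accepting]
'e' @ 5: {1,2,3,4,5,6}  [accepting]
'e' @ 6: {1,2,3,4,5,6}  [accepting]
'a' @ 7: {1,2,3,4,6,7}  [accepting]
'c' @ 8: {1,2,3,4,5,6}  [accepting]
'e' @ 9: {1,2,3,4,5,6}  [accepting]
end set {1,2,3,4,5,6} — state 1 in

Answer: ACCEPT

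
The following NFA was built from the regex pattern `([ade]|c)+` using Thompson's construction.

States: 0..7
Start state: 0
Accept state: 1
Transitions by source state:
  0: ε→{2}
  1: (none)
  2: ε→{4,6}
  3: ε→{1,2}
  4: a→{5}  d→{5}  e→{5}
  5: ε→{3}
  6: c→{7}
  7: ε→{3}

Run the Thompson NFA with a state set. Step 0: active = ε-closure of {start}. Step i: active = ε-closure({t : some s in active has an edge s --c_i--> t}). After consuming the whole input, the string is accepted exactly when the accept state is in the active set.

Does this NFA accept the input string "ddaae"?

Answer: ACCEPT

Steps:
initial (ε-close {0}): {0,2,4,6}
'd' @ 1: {1,2,3,4,5,6}  (accept∈set)
'd' @ 2: {1,2,3,4,5,6}  (accept∈set)
'a' @ 3: {1,2,3,4,5,6}  (accept∈set)
'a' @ 4: {1,2,3,4,5,6}  (accept∈set)
'e' @ 5: {1,2,3,4,5,6}  (accept∈set)
final: {1,2,3,4,5,6}; accept 1 in set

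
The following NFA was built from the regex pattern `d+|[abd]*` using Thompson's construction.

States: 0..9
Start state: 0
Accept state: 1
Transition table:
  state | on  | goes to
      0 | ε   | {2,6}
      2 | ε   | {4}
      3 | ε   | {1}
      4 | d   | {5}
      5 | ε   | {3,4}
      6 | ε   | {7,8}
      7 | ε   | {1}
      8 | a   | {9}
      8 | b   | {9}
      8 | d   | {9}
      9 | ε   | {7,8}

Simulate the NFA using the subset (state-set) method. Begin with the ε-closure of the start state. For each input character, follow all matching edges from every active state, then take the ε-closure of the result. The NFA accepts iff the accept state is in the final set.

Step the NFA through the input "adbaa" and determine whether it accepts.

start: ε-closure({0}) = {0,1,2,4,6,7,8}
'a' @ 1: {1,7,8,9}  [accepting]
'd' @ 2: {1,7,8,9}  [accepting]
'b' @ 3: {1,7,8,9}  [accepting]
'a' @ 4: {1,7,8,9}  [accepting]
'a' @ 5: {1,7,8,9}  [accepting]
after full input: {1,7,8,9}  (accept=1 in)

Answer: ACCEPT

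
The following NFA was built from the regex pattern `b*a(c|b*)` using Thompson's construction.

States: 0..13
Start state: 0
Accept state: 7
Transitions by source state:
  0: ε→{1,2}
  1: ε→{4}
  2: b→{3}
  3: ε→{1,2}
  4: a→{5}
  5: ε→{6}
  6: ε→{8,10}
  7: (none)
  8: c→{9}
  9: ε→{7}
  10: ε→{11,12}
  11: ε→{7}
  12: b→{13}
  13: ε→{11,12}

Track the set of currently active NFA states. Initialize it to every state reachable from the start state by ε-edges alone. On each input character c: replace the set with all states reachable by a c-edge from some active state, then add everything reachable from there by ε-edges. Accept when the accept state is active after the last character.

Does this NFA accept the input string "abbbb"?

S₀ = ε-closure({0}) = {0,1,2,4}
'a' @ 1: {5,6,7,8,10,11,12}  ✓accept
'b' @ 2: {7,11,12,13}  ✓accept
'b' @ 3: {7,11,12,13}  ✓accept
'b' @ 4: {7,11,12,13}  ✓accept
'b' @ 5: {7,11,12,13}  ✓accept
final: {7,11,12,13}; accept 7 in set

Answer: ACCEPT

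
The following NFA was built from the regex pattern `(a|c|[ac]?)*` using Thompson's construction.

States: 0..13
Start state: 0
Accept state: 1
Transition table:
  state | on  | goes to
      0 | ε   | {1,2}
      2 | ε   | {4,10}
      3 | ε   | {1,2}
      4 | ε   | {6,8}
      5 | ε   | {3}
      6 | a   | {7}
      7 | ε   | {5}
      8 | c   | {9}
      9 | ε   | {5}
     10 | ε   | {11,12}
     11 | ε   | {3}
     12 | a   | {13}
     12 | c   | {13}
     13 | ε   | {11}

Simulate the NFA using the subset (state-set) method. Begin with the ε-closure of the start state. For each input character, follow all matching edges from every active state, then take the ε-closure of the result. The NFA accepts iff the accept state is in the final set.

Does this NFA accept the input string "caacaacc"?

Answer: ACCEPT

Trace:
initial (ε-close {0}): {0,1,2,3,4,6,8,10,11,12}
'c' @ 1: {1,2,3,4,5,6,8,9,10,11,12,13}  (accept∈set)
'a' @ 2: {1,2,3,4,5,6,7,8,10,11,12,13}  (accept∈set)
'a' @ 3: {1,2,3,4,5,6,7,8,10,11,12,13}  (accept∈set)
'c' @ 4: {1,2,3,4,5,6,8,9,10,11,12,13}  (accept∈set)
'a' @ 5: {1,2,3,4,5,6,7,8,10,11,12,13}  (accept∈set)
'a' @ 6: {1,2,3,4,5,6,7,8,10,11,12,13}  (accept∈set)
'c' @ 7: {1,2,3,4,5,6,8,9,10,11,12,13}  (accept∈set)
'c' @ 8: {1,2,3,4,5,6,8,9,10,11,12,13}  (accept∈set)
end set {1,2,3,4,5,6,8,9,10,11,12,13} — state 1 in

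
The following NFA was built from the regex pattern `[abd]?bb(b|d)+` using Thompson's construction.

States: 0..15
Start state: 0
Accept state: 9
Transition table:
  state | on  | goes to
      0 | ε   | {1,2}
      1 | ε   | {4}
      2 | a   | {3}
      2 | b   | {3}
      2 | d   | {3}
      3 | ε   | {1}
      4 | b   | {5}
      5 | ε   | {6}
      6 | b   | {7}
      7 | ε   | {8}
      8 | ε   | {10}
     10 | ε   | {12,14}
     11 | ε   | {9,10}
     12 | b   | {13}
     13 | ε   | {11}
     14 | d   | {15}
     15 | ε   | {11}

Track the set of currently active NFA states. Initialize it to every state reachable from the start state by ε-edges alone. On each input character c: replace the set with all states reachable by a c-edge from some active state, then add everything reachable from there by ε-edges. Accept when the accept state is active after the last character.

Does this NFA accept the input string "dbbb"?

initial (ε-close {0}): {0,1,2,4}
'd' @ 1: {1,3,4}
'b' @ 2: {5,6}
'b' @ 3: {7,8,10,12,14}
'b' @ 4: {9,10,11,12,13,14}  [accepting]
final: {9,10,11,12,13,14}; accept 9 in set

Answer: ACCEPT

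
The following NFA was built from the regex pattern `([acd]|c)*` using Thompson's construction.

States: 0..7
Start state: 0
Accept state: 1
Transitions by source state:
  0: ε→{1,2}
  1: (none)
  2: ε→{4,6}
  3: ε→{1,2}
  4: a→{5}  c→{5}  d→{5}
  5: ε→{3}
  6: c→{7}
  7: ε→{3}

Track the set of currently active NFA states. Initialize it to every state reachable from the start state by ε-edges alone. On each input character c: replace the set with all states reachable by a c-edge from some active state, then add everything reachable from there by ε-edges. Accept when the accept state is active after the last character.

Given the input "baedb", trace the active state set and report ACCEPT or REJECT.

start: ε-closure({0}) = {0,1,2,4,6}
'b' @ 1: {}  — dead — no transitions
rest 'aedb' ignored (set empty)
final: {}; accept 1 not in set

Answer: REJECT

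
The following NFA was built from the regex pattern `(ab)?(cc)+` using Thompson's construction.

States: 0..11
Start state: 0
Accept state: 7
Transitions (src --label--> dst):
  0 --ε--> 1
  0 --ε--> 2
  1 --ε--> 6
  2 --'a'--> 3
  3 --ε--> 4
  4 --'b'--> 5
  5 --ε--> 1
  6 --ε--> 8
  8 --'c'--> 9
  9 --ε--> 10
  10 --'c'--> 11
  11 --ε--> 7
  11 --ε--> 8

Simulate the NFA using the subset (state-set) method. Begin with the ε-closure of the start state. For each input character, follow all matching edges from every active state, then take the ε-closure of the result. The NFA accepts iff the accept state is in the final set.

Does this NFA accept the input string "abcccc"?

initial (ε-close {0}): {0,1,2,6,8}
'a' @ 1: {3,4}
'b' @ 2: {1,5,6,8}
'c' @ 3: {9,10}
'c' @ 4: {7,8,11}  (accept∈set)
'c' @ 5: {9,10}
'c' @ 6: {7,8,11}  (accept∈set)
final: {7,8,11}; accept 7 in set

Answer: ACCEPT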